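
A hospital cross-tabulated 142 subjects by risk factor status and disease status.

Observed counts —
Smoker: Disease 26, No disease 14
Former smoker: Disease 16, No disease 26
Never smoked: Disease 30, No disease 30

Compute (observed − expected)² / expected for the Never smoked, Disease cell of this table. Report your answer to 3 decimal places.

0.006

Row total (Never smoked) = 60; column total (Disease) = 72; N = 142.
Expected count E = 60 × 72 / 142 = 30.4225.
Contribution = (O − E)²/E = (30 − 30.4225)² / 30.4225 = 0.006.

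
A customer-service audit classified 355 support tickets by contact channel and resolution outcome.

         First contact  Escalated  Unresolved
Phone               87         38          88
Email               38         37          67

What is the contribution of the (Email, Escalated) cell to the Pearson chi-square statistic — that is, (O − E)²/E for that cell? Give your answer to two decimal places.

Row total (Email) = 142; column total (Escalated) = 75; N = 355.
Expected count E = 142 × 75 / 355 = 30.000.
Contribution = (O − E)²/E = (37 − 30.000)² / 30.000 = 1.63.

1.63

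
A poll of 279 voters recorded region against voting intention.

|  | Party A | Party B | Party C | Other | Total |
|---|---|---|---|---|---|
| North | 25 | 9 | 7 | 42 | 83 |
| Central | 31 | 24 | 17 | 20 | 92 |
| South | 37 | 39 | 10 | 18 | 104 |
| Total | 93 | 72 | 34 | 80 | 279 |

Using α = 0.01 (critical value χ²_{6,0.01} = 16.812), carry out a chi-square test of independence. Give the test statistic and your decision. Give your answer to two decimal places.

Grand total N = 279.
Expected counts (row total × column total / N):
  North, Party A: 83×93/279 = 27.667
  North, Party B: 83×72/279 = 21.419
  North, Party C: 83×34/279 = 10.115
  North, Other: 83×80/279 = 23.799
  Central, Party A: 92×93/279 = 30.667
  Central, Party B: 92×72/279 = 23.742
  Central, Party C: 92×34/279 = 11.211
  Central, Other: 92×80/279 = 26.380
  South, Party A: 104×93/279 = 34.667
  South, Party B: 104×72/279 = 26.839
  South, Party C: 104×34/279 = 12.674
  South, Other: 104×80/279 = 29.821
Contributions (O − E)²/E:
  (25 − 27.667)²/27.667 = 0.2571
  (9 − 21.419)²/21.419 = 7.2007
  (7 − 10.115)²/10.115 = 0.9593
  (42 − 23.799)²/23.799 = 13.9198
  (31 − 30.667)²/30.667 = 0.0036
  (24 − 23.742)²/23.742 = 0.0028
  (17 − 11.211)²/11.211 = 2.9893
  (20 − 26.380)²/26.380 = 1.5430
  (37 − 34.667)²/34.667 = 0.1570
  (39 − 26.839)²/26.839 = 5.5103
  (10 − 12.674)²/12.674 = 0.5642
  (18 − 29.821)²/29.821 = 4.6858
χ² = 0.2571 + 7.2007 + 0.9593 + 13.9198 + 0.0036 + 0.0028 + 2.9893 + 1.5430 + 0.1570 + 5.5103 + 0.5642 + 4.6858 = 37.79
df = (3−1)(4−1) = 6. Since 37.79 > 16.812, reject the null hypothesis of independence at α = 0.01.

37.79; reject H₀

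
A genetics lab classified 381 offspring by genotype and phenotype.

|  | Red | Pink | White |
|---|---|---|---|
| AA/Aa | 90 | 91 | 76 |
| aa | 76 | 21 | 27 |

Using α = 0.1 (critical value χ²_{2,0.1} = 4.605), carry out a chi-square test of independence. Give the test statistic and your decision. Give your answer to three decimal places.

24.841; reject H₀

Row totals: 257, 124. Column totals: 166, 112, 103. Grand total N = 381.
Expected counts (row total × column total / N):
  AA/Aa, Red: 257×166/381 = 111.9738
  AA/Aa, Pink: 257×112/381 = 75.5486
  AA/Aa, White: 257×103/381 = 69.4777
  aa, Red: 124×166/381 = 54.0262
  aa, Pink: 124×112/381 = 36.4514
  aa, White: 124×103/381 = 33.5223
Contributions (O − E)²/E:
  (90 − 111.9738)²/111.9738 = 4.3122
  (91 − 75.5486)²/75.5486 = 3.1602
  (76 − 69.4777)²/69.4777 = 0.6123
  (76 − 54.0262)²/54.0262 = 8.9373
  (21 − 36.4514)²/36.4514 = 6.5497
  (27 − 33.5223)²/33.5223 = 1.2690
χ² = 4.3122 + 3.1602 + 0.6123 + 8.9373 + 6.5497 + 1.2690 = 24.841
df = (2−1)(3−1) = 2. Since 24.841 > 4.605, reject the null hypothesis of independence at α = 0.1.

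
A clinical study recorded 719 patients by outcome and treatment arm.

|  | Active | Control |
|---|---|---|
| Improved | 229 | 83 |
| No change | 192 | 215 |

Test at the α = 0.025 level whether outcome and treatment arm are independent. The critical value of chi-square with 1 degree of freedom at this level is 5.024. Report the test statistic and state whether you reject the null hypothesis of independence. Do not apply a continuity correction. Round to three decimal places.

Row totals: 312, 407. Column totals: 421, 298. Grand total N = 719.
Expected counts (row total × column total / N):
  Improved, Active: 312×421/719 = 182.6871
  Improved, Control: 312×298/719 = 129.3129
  No change, Active: 407×421/719 = 238.3129
  No change, Control: 407×298/719 = 168.6871
Contributions (O − E)²/E:
  (229 − 182.6871)²/182.6871 = 11.7408
  (83 − 129.3129)²/129.3129 = 16.5868
  (192 − 238.3129)²/238.3129 = 9.0003
  (215 − 168.6871)²/168.6871 = 12.7152
χ² = 11.7408 + 16.5868 + 9.0003 + 12.7152 = 50.043
df = (2−1)(2−1) = 1. Since 50.043 > 5.024, reject the null hypothesis of independence at α = 0.025.

50.043; reject H₀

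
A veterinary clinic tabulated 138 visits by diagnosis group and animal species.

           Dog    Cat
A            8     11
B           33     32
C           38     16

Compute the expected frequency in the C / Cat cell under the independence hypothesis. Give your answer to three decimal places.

23.087

Row total (C) = 54; column total (Cat) = 59; grand total N = 138.
Expected count = (row total × column total) / N = 54 × 59 / 138 = 23.087.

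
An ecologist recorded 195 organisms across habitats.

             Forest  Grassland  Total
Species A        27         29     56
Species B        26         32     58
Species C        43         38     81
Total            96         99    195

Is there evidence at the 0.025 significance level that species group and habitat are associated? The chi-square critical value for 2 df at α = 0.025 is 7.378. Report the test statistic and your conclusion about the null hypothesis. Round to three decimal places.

Grand total N = 195.
Expected counts (row total × column total / N):
  Species A, Forest: 56×96/195 = 27.5692
  Species A, Grassland: 56×99/195 = 28.4308
  Species B, Forest: 58×96/195 = 28.5538
  Species B, Grassland: 58×99/195 = 29.4462
  Species C, Forest: 81×96/195 = 39.8769
  Species C, Grassland: 81×99/195 = 41.1231
Contributions (O − E)²/E:
  (27 − 27.5692)²/27.5692 = 0.0118
  (29 − 28.4308)²/28.4308 = 0.0114
  (26 − 28.5538)²/28.5538 = 0.2284
  (32 − 29.4462)²/29.4462 = 0.2215
  (43 − 39.8769)²/39.8769 = 0.2446
  (38 − 41.1231)²/41.1231 = 0.2372
χ² = 0.0118 + 0.0114 + 0.2284 + 0.2215 + 0.2446 + 0.2372 = 0.955
df = (3−1)(2−1) = 2. Since 0.955 < 7.378, fail to reject the null hypothesis of independence at α = 0.025.

0.955; fail to reject H₀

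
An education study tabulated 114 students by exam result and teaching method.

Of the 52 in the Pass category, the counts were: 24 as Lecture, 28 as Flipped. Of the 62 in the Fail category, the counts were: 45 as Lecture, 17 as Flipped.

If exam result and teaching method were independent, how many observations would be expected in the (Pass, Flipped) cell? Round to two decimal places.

20.53

Row total (Pass) = 52; column total (Flipped) = 45; grand total N = 114.
Expected count = (row total × column total) / N = 52 × 45 / 114 = 20.53.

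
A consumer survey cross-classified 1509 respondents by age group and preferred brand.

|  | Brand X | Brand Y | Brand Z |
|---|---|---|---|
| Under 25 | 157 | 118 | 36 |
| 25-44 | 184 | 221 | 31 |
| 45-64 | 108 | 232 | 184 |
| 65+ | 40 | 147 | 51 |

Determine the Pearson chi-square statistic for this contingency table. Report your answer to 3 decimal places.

Row totals: 311, 436, 524, 238. Column totals: 489, 718, 302. Grand total N = 1509.
Expected counts (row total × column total / N):
  Under 25, Brand X: 311×489/1509 = 100.7813
  Under 25, Brand Y: 311×718/1509 = 147.9775
  Under 25, Brand Z: 311×302/1509 = 62.2412
  25-44, Brand X: 436×489/1509 = 141.2883
  25-44, Brand Y: 436×718/1509 = 207.4539
  25-44, Brand Z: 436×302/1509 = 87.2578
  45-64, Brand X: 524×489/1509 = 169.8052
  45-64, Brand Y: 524×718/1509 = 249.3254
  45-64, Brand Z: 524×302/1509 = 104.8694
  65+, Brand X: 238×489/1509 = 77.1252
  65+, Brand Y: 238×718/1509 = 113.2432
  65+, Brand Z: 238×302/1509 = 47.6315
Contributions (O − E)²/E:
  (157 − 100.7813)²/100.7813 = 31.3604
  (118 − 147.9775)²/147.9775 = 6.0729
  (36 − 62.2412)²/62.2412 = 11.0634
  (184 − 141.2883)²/141.2883 = 12.9118
  (221 − 207.4539)²/207.4539 = 0.8845
  (31 − 87.2578)²/87.2578 = 36.2711
  (108 − 169.8052)²/169.8052 = 22.4957
  (232 − 249.3254)²/249.3254 = 1.2039
  (184 − 104.8694)²/104.8694 = 59.7090
  (40 − 77.1252)²/77.1252 = 17.8707
  (147 − 113.2432)²/113.2432 = 10.0626
  (51 − 47.6315)²/47.6315 = 0.2382
χ² = 31.3604 + 6.0729 + 11.0634 + 12.9118 + 0.8845 + 36.2711 + 22.4957 + 1.2039 + 59.7090 + 17.8707 + 10.0626 + 0.2382 = 210.144

210.144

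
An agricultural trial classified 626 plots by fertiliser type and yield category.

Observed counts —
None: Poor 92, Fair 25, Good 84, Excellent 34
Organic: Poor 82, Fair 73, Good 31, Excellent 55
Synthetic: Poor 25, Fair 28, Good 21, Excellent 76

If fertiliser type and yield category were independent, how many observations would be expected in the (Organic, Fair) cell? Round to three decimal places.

Row total (Organic) = 241; column total (Fair) = 126; grand total N = 626.
Expected count = (row total × column total) / N = 241 × 126 / 626 = 48.508.

48.508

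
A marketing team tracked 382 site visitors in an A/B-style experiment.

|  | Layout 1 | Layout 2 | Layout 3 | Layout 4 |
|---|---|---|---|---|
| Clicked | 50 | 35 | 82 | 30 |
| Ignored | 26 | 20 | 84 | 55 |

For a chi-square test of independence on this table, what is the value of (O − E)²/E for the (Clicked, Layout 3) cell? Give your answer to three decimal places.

Row total (Clicked) = 197; column total (Layout 3) = 166; N = 382.
Expected count E = 197 × 166 / 382 = 85.6073.
Contribution = (O − E)²/E = (82 − 85.6073)² / 85.6073 = 0.152.

0.152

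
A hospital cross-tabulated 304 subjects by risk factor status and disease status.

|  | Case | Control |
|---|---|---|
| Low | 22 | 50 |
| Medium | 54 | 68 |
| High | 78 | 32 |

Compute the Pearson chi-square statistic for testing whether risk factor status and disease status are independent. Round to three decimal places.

Row totals: 72, 122, 110. Column totals: 154, 150. Grand total N = 304.
Expected counts (row total × column total / N):
  Low, Case: 72×154/304 = 36.4737
  Low, Control: 72×150/304 = 35.5263
  Medium, Case: 122×154/304 = 61.8026
  Medium, Control: 122×150/304 = 60.1974
  High, Case: 110×154/304 = 55.7237
  High, Control: 110×150/304 = 54.2763
Contributions (O − E)²/E:
  (22 − 36.4737)²/36.4737 = 5.7435
  (50 − 35.5263)²/35.5263 = 5.8967
  (54 − 61.8026)²/61.8026 = 0.9851
  (68 − 60.1974)²/60.1974 = 1.0113
  (78 − 55.7237)²/55.7237 = 8.9053
  (32 − 54.2763)²/54.2763 = 9.1427
χ² = 5.7435 + 5.8967 + 0.9851 + 1.0113 + 8.9053 + 9.1427 = 31.685

31.685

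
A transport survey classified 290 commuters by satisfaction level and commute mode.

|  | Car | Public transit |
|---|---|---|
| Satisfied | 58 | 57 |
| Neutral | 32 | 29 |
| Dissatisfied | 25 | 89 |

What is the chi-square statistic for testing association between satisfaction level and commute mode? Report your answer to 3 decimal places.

24.731

Row totals: 115, 61, 114. Column totals: 115, 175. Grand total N = 290.
Expected counts (row total × column total / N):
  Satisfied, Car: 115×115/290 = 45.6034
  Satisfied, Public transit: 115×175/290 = 69.3966
  Neutral, Car: 61×115/290 = 24.1897
  Neutral, Public transit: 61×175/290 = 36.8103
  Dissatisfied, Car: 114×115/290 = 45.2069
  Dissatisfied, Public transit: 114×175/290 = 68.7931
Contributions (O − E)²/E:
  (58 − 45.6034)²/45.6034 = 3.3698
  (57 − 69.3966)²/69.3966 = 2.2145
  (32 − 24.1897)²/24.1897 = 2.5218
  (29 − 36.8103)²/36.8103 = 1.6572
  (25 − 45.2069)²/45.2069 = 9.0322
  (89 − 68.7931)²/68.7931 = 5.9355
χ² = 3.3698 + 2.2145 + 2.5218 + 1.6572 + 9.0322 + 5.9355 = 24.731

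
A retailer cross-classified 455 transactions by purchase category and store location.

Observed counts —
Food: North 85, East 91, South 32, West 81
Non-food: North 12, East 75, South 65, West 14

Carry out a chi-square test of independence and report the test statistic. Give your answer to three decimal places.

88.151

Row totals: 289, 166. Column totals: 97, 166, 97, 95. Grand total N = 455.
Expected counts (row total × column total / N):
  Food, North: 289×97/455 = 61.6110
  Food, East: 289×166/455 = 105.4374
  Food, South: 289×97/455 = 61.6110
  Food, West: 289×95/455 = 60.3407
  Non-food, North: 166×97/455 = 35.3890
  Non-food, East: 166×166/455 = 60.5626
  Non-food, South: 166×97/455 = 35.3890
  Non-food, West: 166×95/455 = 34.6593
Contributions (O − E)²/E:
  (85 − 61.6110)²/61.6110 = 8.8790
  (91 − 105.4374)²/105.4374 = 1.9769
  (32 − 61.6110)²/61.6110 = 14.2314
  (81 − 60.3407)²/60.3407 = 7.0733
  (12 − 35.3890)²/35.3890 = 15.4581
  (75 − 60.5626)²/60.5626 = 3.4417
  (65 − 35.3890)²/35.3890 = 24.7764
  (14 − 34.6593)²/34.6593 = 12.3143
χ² = 8.8790 + 1.9769 + 14.2314 + 7.0733 + 15.4581 + 3.4417 + 24.7764 + 12.3143 = 88.151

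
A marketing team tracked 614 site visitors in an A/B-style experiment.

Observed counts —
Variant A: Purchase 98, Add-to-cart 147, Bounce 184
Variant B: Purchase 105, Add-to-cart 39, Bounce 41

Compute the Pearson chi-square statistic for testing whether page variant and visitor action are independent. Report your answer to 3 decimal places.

Row totals: 429, 185. Column totals: 203, 186, 225. Grand total N = 614.
Expected counts (row total × column total / N):
  Variant A, Purchase: 429×203/614 = 141.8355
  Variant A, Add-to-cart: 429×186/614 = 129.9577
  Variant A, Bounce: 429×225/614 = 157.2068
  Variant B, Purchase: 185×203/614 = 61.1645
  Variant B, Add-to-cart: 185×186/614 = 56.0423
  Variant B, Bounce: 185×225/614 = 67.7932
Contributions (O − E)²/E:
  (98 − 141.8355)²/141.8355 = 13.5477
  (147 − 129.9577)²/129.9577 = 2.2349
  (184 − 157.2068)²/157.2068 = 4.5664
  (105 − 61.1645)²/61.1645 = 31.4161
  (39 − 56.0423)²/56.0423 = 5.1825
  (41 − 67.7932)²/67.7932 = 10.5892
χ² = 13.5477 + 2.2349 + 4.5664 + 31.4161 + 5.1825 + 10.5892 = 67.537

67.537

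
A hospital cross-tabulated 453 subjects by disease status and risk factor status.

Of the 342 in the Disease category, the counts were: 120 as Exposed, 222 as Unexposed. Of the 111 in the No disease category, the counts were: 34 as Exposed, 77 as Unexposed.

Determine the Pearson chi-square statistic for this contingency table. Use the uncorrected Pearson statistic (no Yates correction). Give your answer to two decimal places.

0.74

Row totals: 342, 111. Column totals: 154, 299. Grand total N = 453.
Expected counts (row total × column total / N):
  Disease, Exposed: 342×154/453 = 116.265
  Disease, Unexposed: 342×299/453 = 225.735
  No disease, Exposed: 111×154/453 = 37.735
  No disease, Unexposed: 111×299/453 = 73.265
Contributions (O − E)²/E:
  (120 − 116.265)²/116.265 = 0.1200
  (222 − 225.735)²/225.735 = 0.0618
  (34 − 37.735)²/37.735 = 0.3697
  (77 − 73.265)²/73.265 = 0.1904
χ² = 0.1200 + 0.0618 + 0.3697 + 0.1904 = 0.74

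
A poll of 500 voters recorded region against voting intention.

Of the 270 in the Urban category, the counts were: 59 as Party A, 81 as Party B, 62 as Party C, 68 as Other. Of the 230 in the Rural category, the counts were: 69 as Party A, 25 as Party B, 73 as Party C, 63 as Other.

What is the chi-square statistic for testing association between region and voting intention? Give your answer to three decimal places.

Row totals: 270, 230. Column totals: 128, 106, 135, 131. Grand total N = 500.
Expected counts (row total × column total / N):
  Urban, Party A: 270×128/500 = 69.1200
  Urban, Party B: 270×106/500 = 57.2400
  Urban, Party C: 270×135/500 = 72.9000
  Urban, Other: 270×131/500 = 70.7400
  Rural, Party A: 230×128/500 = 58.8800
  Rural, Party B: 230×106/500 = 48.7600
  Rural, Party C: 230×135/500 = 62.1000
  Rural, Other: 230×131/500 = 60.2600
Contributions (O − E)²/E:
  (59 − 69.1200)²/69.1200 = 1.4817
  (81 − 57.2400)²/57.2400 = 9.8626
  (62 − 72.9000)²/72.9000 = 1.6298
  (68 − 70.7400)²/70.7400 = 0.1061
  (69 − 58.8800)²/58.8800 = 1.7394
  (25 − 48.7600)²/48.7600 = 11.5779
  (73 − 62.1000)²/62.1000 = 1.9132
  (63 − 60.2600)²/60.2600 = 0.1246
χ² = 1.4817 + 9.8626 + 1.6298 + 0.1061 + 1.7394 + 11.5779 + 1.9132 + 0.1246 = 28.435

28.435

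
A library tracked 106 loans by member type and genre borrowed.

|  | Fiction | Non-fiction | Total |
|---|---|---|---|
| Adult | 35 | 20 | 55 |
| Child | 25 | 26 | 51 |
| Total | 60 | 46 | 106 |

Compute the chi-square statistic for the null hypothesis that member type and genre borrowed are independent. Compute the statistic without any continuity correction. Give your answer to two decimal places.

2.30

Grand total N = 106.
Expected counts (row total × column total / N):
  Adult, Fiction: 55×60/106 = 31.132
  Adult, Non-fiction: 55×46/106 = 23.868
  Child, Fiction: 51×60/106 = 28.868
  Child, Non-fiction: 51×46/106 = 22.132
Contributions (O − E)²/E:
  (35 − 31.132)²/31.132 = 0.4806
  (20 − 23.868)²/23.868 = 0.6268
  (25 − 28.868)²/28.868 = 0.5183
  (26 − 22.132)²/22.132 = 0.6760
χ² = 0.4806 + 0.6268 + 0.5183 + 0.6760 = 2.30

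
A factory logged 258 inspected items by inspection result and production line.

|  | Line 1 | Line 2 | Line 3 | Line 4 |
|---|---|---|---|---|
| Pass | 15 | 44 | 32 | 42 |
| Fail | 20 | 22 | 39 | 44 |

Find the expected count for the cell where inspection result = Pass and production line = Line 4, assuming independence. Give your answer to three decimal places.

44.333

Row total (Pass) = 133; column total (Line 4) = 86; grand total N = 258.
Expected count = (row total × column total) / N = 133 × 86 / 258 = 44.333.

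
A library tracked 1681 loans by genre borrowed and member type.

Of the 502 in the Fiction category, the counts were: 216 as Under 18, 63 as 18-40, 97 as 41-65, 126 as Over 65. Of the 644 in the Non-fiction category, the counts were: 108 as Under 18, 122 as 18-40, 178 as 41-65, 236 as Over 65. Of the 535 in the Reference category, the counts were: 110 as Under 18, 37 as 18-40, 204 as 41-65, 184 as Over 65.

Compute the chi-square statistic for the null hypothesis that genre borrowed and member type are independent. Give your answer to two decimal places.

160.87

Row totals: 502, 644, 535. Column totals: 434, 222, 479, 546. Grand total N = 1681.
Expected counts (row total × column total / N):
  Fiction, Under 18: 502×434/1681 = 129.606
  Fiction, 18-40: 502×222/1681 = 66.296
  Fiction, 41-65: 502×479/1681 = 143.045
  Fiction, Over 65: 502×546/1681 = 163.053
  Non-fiction, Under 18: 644×434/1681 = 166.268
  Non-fiction, 18-40: 644×222/1681 = 85.049
  Non-fiction, 41-65: 644×479/1681 = 183.507
  Non-fiction, Over 65: 644×546/1681 = 209.175
  Reference, Under 18: 535×434/1681 = 138.126
  Reference, 18-40: 535×222/1681 = 70.654
  Reference, 41-65: 535×479/1681 = 152.448
  Reference, Over 65: 535×546/1681 = 173.772
Contributions (O − E)²/E:
  (216 − 129.606)²/129.606 = 57.5893
  (63 − 66.296)²/66.296 = 0.1639
  (97 − 143.045)²/143.045 = 14.8215
  (126 − 163.053)²/163.053 = 8.4201
  (108 − 166.268)²/166.268 = 20.4198
  (122 − 85.049)²/85.049 = 16.0540
  (178 − 183.507)²/183.507 = 0.1653
  (236 − 209.175)²/209.175 = 3.4401
  (110 − 138.126)²/138.126 = 5.7272
  (37 − 70.654)²/70.654 = 16.0301
  (204 − 152.448)²/152.448 = 17.4329
  (184 − 173.772)²/173.772 = 0.6020
χ² = 57.5893 + 0.1639 + 14.8215 + 8.4201 + 20.4198 + 16.0540 + 0.1653 + 3.4401 + 5.7272 + 16.0301 + 17.4329 + 0.6020 = 160.87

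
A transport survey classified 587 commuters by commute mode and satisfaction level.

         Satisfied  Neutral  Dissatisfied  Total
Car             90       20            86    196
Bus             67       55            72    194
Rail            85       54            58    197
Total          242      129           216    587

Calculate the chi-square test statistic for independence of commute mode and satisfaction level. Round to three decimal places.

Grand total N = 587.
Expected counts (row total × column total / N):
  Car, Satisfied: 196×242/587 = 80.8041
  Car, Neutral: 196×129/587 = 43.0733
  Car, Dissatisfied: 196×216/587 = 72.1227
  Bus, Satisfied: 194×242/587 = 79.9796
  Bus, Neutral: 194×129/587 = 42.6337
  Bus, Dissatisfied: 194×216/587 = 71.3867
  Rail, Satisfied: 197×242/587 = 81.2164
  Rail, Neutral: 197×129/587 = 43.2930
  Rail, Dissatisfied: 197×216/587 = 72.4906
Contributions (O − E)²/E:
  (90 − 80.8041)²/80.8041 = 1.0465
  (20 − 43.0733)²/43.0733 = 12.3598
  (86 − 72.1227)²/72.1227 = 2.6702
  (67 − 79.9796)²/79.9796 = 2.1064
  (55 − 42.6337)²/42.6337 = 3.5870
  (72 − 71.3867)²/71.3867 = 0.0053
  (85 − 81.2164)²/81.2164 = 0.1763
  (54 − 43.2930)²/43.2930 = 2.6480
  (58 − 72.4906)²/72.4906 = 2.8966
χ² = 1.0465 + 12.3598 + 2.6702 + 2.1064 + 3.5870 + 0.0053 + 0.1763 + 2.6480 + 2.8966 = 27.496

27.496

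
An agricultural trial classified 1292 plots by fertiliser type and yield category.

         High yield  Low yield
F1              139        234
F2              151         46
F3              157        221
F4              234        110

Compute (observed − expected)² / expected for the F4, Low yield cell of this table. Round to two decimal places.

17.06

Row total (F4) = 344; column total (Low yield) = 611; N = 1292.
Expected count E = 344 × 611 / 1292 = 162.681.
Contribution = (O − E)²/E = (110 − 162.681)² / 162.681 = 17.06.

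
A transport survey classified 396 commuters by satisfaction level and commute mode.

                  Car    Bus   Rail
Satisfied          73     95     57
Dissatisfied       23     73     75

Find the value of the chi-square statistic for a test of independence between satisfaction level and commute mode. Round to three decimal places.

24.469

Row totals: 225, 171. Column totals: 96, 168, 132. Grand total N = 396.
Expected counts (row total × column total / N):
  Satisfied, Car: 225×96/396 = 54.54545
  Satisfied, Bus: 225×168/396 = 95.45455
  Satisfied, Rail: 225×132/396 = 75.00000
  Dissatisfied, Car: 171×96/396 = 41.45455
  Dissatisfied, Bus: 171×168/396 = 72.54545
  Dissatisfied, Rail: 171×132/396 = 57.00000
Contributions (O − E)²/E:
  (73 − 54.54545)²/54.54545 = 6.2438
  (95 − 95.45455)²/95.45455 = 0.0022
  (57 − 75.00000)²/75.00000 = 4.3200
  (23 − 41.45455)²/41.45455 = 8.2155
  (73 − 72.54545)²/72.54545 = 0.0028
  (75 − 57.00000)²/57.00000 = 5.6842
χ² = 6.2438 + 0.0022 + 4.3200 + 8.2155 + 0.0028 + 5.6842 = 24.469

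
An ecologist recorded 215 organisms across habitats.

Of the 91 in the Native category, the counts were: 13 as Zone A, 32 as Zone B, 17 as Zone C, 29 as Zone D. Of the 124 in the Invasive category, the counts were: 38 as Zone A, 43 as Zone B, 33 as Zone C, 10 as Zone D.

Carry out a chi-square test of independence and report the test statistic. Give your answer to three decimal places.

23.739

Row totals: 91, 124. Column totals: 51, 75, 50, 39. Grand total N = 215.
Expected counts (row total × column total / N):
  Native, Zone A: 91×51/215 = 21.5860
  Native, Zone B: 91×75/215 = 31.7442
  Native, Zone C: 91×50/215 = 21.1628
  Native, Zone D: 91×39/215 = 16.5070
  Invasive, Zone A: 124×51/215 = 29.4140
  Invasive, Zone B: 124×75/215 = 43.2558
  Invasive, Zone C: 124×50/215 = 28.8372
  Invasive, Zone D: 124×39/215 = 22.4930
Contributions (O − E)²/E:
  (13 − 21.5860)²/21.5860 = 3.4151
  (32 − 31.7442)²/31.7442 = 0.0021
  (17 − 21.1628)²/21.1628 = 0.8188
  (29 − 16.5070)²/16.5070 = 9.4551
  (38 − 29.4140)²/29.4140 = 2.5063
  (43 − 43.2558)²/43.2558 = 0.0015
  (33 − 28.8372)²/28.8372 = 0.6009
  (10 − 22.4930)²/22.4930 = 6.9388
χ² = 3.4151 + 0.0021 + 0.8188 + 9.4551 + 2.5063 + 0.0015 + 0.6009 + 6.9388 = 23.739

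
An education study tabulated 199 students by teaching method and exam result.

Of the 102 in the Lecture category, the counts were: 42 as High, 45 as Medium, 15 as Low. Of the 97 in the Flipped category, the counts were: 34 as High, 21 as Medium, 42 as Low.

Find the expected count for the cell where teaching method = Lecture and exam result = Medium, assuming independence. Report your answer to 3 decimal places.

33.829

Row total (Lecture) = 102; column total (Medium) = 66; grand total N = 199.
Expected count = (row total × column total) / N = 102 × 66 / 199 = 33.829.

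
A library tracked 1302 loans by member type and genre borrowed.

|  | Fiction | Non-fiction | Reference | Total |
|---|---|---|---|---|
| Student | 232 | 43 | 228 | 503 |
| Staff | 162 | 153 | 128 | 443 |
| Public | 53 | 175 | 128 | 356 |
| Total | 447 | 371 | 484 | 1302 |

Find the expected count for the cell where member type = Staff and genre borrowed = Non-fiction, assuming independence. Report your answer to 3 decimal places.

Row total (Staff) = 443; column total (Non-fiction) = 371; grand total N = 1302.
Expected count = (row total × column total) / N = 443 × 371 / 1302 = 126.231.

126.231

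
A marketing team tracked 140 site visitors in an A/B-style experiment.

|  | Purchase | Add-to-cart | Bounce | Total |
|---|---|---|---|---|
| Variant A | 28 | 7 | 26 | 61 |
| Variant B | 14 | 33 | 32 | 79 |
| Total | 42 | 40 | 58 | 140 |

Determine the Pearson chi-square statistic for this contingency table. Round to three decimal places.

20.207

Grand total N = 140.
Expected counts (row total × column total / N):
  Variant A, Purchase: 61×42/140 = 18.3000
  Variant A, Add-to-cart: 61×40/140 = 17.4286
  Variant A, Bounce: 61×58/140 = 25.2714
  Variant B, Purchase: 79×42/140 = 23.7000
  Variant B, Add-to-cart: 79×40/140 = 22.5714
  Variant B, Bounce: 79×58/140 = 32.7286
Contributions (O − E)²/E:
  (28 − 18.3000)²/18.3000 = 5.1415
  (7 − 17.4286)²/17.4286 = 6.2401
  (26 − 25.2714)²/25.2714 = 0.0210
  (14 − 23.7000)²/23.7000 = 3.9700
  (33 − 22.5714)²/22.5714 = 4.8183
  (32 − 32.7286)²/32.7286 = 0.0162
χ² = 5.1415 + 6.2401 + 0.0210 + 3.9700 + 4.8183 + 0.0162 = 20.207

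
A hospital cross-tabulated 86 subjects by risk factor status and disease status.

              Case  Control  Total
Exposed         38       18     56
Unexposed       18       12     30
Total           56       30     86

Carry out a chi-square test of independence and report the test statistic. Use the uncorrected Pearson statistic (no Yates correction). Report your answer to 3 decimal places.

Grand total N = 86.
Expected counts (row total × column total / N):
  Exposed, Case: 56×56/86 = 36.4651
  Exposed, Control: 56×30/86 = 19.5349
  Unexposed, Case: 30×56/86 = 19.5349
  Unexposed, Control: 30×30/86 = 10.4651
Contributions (O − E)²/E:
  (38 − 36.4651)²/36.4651 = 0.0646
  (18 − 19.5349)²/19.5349 = 0.1206
  (18 − 19.5349)²/19.5349 = 0.1206
  (12 − 10.4651)²/10.4651 = 0.2251
χ² = 0.0646 + 0.1206 + 0.1206 + 0.2251 = 0.531

0.531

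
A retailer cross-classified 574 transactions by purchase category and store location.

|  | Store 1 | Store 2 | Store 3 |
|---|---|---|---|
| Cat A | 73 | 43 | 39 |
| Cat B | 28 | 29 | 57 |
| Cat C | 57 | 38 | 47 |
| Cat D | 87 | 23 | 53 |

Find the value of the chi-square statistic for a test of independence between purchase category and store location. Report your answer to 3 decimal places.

Row totals: 155, 114, 142, 163. Column totals: 245, 133, 196. Grand total N = 574.
Expected counts (row total × column total / N):
  Cat A, Store 1: 155×245/574 = 66.1585
  Cat A, Store 2: 155×133/574 = 35.9146
  Cat A, Store 3: 155×196/574 = 52.9268
  Cat B, Store 1: 114×245/574 = 48.6585
  Cat B, Store 2: 114×133/574 = 26.4146
  Cat B, Store 3: 114×196/574 = 38.9268
  Cat C, Store 1: 142×245/574 = 60.6098
  Cat C, Store 2: 142×133/574 = 32.9024
  Cat C, Store 3: 142×196/574 = 48.4878
  Cat D, Store 1: 163×245/574 = 69.5732
  Cat D, Store 2: 163×133/574 = 37.7683
  Cat D, Store 3: 163×196/574 = 55.6585
Contributions (O − E)²/E:
  (73 − 66.1585)²/66.1585 = 0.7075
  (43 − 35.9146)²/35.9146 = 1.3978
  (39 − 52.9268)²/52.9268 = 3.6646
  (28 − 48.6585)²/48.6585 = 8.7708
  (29 − 26.4146)²/26.4146 = 0.2531
  (57 − 38.9268)²/38.9268 = 8.3911
  (57 − 60.6098)²/60.6098 = 0.2150
  (38 − 32.9024)²/32.9024 = 0.7898
  (47 − 48.4878)²/48.4878 = 0.0457
  (87 − 69.5732)²/69.5732 = 4.3651
  (23 − 37.7683)²/37.7683 = 5.7748
  (53 − 55.6585)²/55.6585 = 0.1270
χ² = 0.7075 + 1.3978 + 3.6646 + 8.7708 + 0.2531 + 8.3911 + 0.2150 + 0.7898 + 0.0457 + 4.3651 + 5.7748 + 0.1270 = 34.502

34.502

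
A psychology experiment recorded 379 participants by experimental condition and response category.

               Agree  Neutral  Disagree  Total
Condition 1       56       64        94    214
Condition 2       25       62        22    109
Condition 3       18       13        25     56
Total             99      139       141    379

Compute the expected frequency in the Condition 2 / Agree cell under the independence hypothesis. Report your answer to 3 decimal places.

28.472

Row total (Condition 2) = 109; column total (Agree) = 99; grand total N = 379.
Expected count = (row total × column total) / N = 109 × 99 / 379 = 28.472.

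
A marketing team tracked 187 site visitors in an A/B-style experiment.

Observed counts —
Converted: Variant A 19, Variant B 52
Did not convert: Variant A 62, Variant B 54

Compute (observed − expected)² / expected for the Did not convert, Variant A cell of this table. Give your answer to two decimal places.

Row total (Did not convert) = 116; column total (Variant A) = 81; N = 187.
Expected count E = 116 × 81 / 187 = 50.246.
Contribution = (O − E)²/E = (62 − 50.246)² / 50.246 = 2.75.

2.75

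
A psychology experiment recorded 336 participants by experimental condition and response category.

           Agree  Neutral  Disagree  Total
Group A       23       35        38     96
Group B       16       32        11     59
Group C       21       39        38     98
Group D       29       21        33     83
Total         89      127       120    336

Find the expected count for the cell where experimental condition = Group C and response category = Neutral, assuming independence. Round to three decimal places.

Row total (Group C) = 98; column total (Neutral) = 127; grand total N = 336.
Expected count = (row total × column total) / N = 98 × 127 / 336 = 37.042.

37.042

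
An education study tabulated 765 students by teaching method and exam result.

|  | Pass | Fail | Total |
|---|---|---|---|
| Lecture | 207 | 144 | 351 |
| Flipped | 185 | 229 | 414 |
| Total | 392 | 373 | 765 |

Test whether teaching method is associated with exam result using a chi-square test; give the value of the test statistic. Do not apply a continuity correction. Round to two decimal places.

Grand total N = 765.
Expected counts (row total × column total / N):
  Lecture, Pass: 351×392/765 = 179.859
  Lecture, Fail: 351×373/765 = 171.141
  Flipped, Pass: 414×392/765 = 212.141
  Flipped, Fail: 414×373/765 = 201.859
Contributions (O − E)²/E:
  (207 − 179.859)²/179.859 = 4.0956
  (144 − 171.141)²/171.141 = 4.3043
  (185 − 212.141)²/212.141 = 3.4724
  (229 − 201.859)²/201.859 = 3.6492
χ² = 4.0956 + 4.3043 + 3.4724 + 3.6492 = 15.52

15.52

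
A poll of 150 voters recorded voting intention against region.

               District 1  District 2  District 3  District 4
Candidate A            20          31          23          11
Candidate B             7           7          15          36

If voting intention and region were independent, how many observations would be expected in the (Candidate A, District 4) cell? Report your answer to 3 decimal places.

Row total (Candidate A) = 85; column total (District 4) = 47; grand total N = 150.
Expected count = (row total × column total) / N = 85 × 47 / 150 = 26.633.

26.633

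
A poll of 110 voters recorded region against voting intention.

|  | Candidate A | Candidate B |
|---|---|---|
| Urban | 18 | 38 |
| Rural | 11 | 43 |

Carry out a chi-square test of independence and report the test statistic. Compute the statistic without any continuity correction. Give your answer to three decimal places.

1.963

Row totals: 56, 54. Column totals: 29, 81. Grand total N = 110.
Expected counts (row total × column total / N):
  Urban, Candidate A: 56×29/110 = 14.7636
  Urban, Candidate B: 56×81/110 = 41.2364
  Rural, Candidate A: 54×29/110 = 14.2364
  Rural, Candidate B: 54×81/110 = 39.7636
Contributions (O − E)²/E:
  (18 − 14.7636)²/14.7636 = 0.7095
  (38 − 41.2364)²/41.2364 = 0.2540
  (11 − 14.2364)²/14.2364 = 0.7357
  (43 − 39.7636)²/39.7636 = 0.2634
χ² = 0.7095 + 0.2540 + 0.7357 + 0.2634 = 1.963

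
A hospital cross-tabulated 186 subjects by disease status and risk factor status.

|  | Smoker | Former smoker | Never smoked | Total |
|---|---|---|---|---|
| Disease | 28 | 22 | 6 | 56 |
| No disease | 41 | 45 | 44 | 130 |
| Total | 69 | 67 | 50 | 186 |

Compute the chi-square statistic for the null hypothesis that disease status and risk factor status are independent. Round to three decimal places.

11.624

Grand total N = 186.
Expected counts (row total × column total / N):
  Disease, Smoker: 56×69/186 = 20.7742
  Disease, Former smoker: 56×67/186 = 20.1720
  Disease, Never smoked: 56×50/186 = 15.0538
  No disease, Smoker: 130×69/186 = 48.2258
  No disease, Former smoker: 130×67/186 = 46.8280
  No disease, Never smoked: 130×50/186 = 34.9462
Contributions (O − E)²/E:
  (28 − 20.7742)²/20.7742 = 2.5133
  (22 − 20.1720)²/20.1720 = 0.1657
  (6 − 15.0538)²/15.0538 = 5.4452
  (41 − 48.2258)²/48.2258 = 1.0827
  (45 − 46.8280)²/46.8280 = 0.0714
  (44 − 34.9462)²/34.9462 = 2.3456
χ² = 2.5133 + 0.1657 + 5.4452 + 1.0827 + 0.0714 + 2.3456 = 11.624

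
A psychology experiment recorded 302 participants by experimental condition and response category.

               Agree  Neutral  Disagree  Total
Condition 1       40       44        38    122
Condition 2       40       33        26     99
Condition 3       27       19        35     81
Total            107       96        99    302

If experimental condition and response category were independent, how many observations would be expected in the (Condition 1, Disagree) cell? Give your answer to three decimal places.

39.993

Row total (Condition 1) = 122; column total (Disagree) = 99; grand total N = 302.
Expected count = (row total × column total) / N = 122 × 99 / 302 = 39.993.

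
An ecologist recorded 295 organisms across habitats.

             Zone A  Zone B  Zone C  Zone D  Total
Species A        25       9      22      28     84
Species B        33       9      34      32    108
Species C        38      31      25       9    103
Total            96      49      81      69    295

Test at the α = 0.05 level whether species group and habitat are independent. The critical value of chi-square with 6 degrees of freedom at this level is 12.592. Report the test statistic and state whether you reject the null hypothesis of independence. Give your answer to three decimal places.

34.290; reject H₀

Grand total N = 295.
Expected counts (row total × column total / N):
  Species A, Zone A: 84×96/295 = 27.3356
  Species A, Zone B: 84×49/295 = 13.9525
  Species A, Zone C: 84×81/295 = 23.0644
  Species A, Zone D: 84×69/295 = 19.6475
  Species B, Zone A: 108×96/295 = 35.1458
  Species B, Zone B: 108×49/295 = 17.9390
  Species B, Zone C: 108×81/295 = 29.6542
  Species B, Zone D: 108×69/295 = 25.2610
  Species C, Zone A: 103×96/295 = 33.5186
  Species C, Zone B: 103×49/295 = 17.1085
  Species C, Zone C: 103×81/295 = 28.2814
  Species C, Zone D: 103×69/295 = 24.0915
Contributions (O − E)²/E:
  (25 − 27.3356)²/27.3356 = 0.1996
  (9 − 13.9525)²/13.9525 = 1.7579
  (22 − 23.0644)²/23.0644 = 0.0491
  (28 − 19.6475)²/19.6475 = 3.5508
  (33 − 35.1458)²/35.1458 = 0.1310
  (9 − 17.9390)²/17.9390 = 4.4543
  (34 − 29.6542)²/29.6542 = 0.6369
  (32 − 25.2610)²/25.2610 = 1.7978
  (38 − 33.5186)²/33.5186 = 0.5992
  (31 − 17.1085)²/17.1085 = 11.2794
  (25 − 28.2814)²/28.2814 = 0.3807
  (9 − 24.0915)²/24.0915 = 9.4537
χ² = 0.1996 + 1.7579 + 0.0491 + 3.5508 + 0.1310 + 4.4543 + 0.6369 + 1.7978 + 0.5992 + 11.2794 + 0.3807 + 9.4537 = 34.290
df = (3−1)(4−1) = 6. Since 34.290 > 12.592, reject the null hypothesis of independence at α = 0.05.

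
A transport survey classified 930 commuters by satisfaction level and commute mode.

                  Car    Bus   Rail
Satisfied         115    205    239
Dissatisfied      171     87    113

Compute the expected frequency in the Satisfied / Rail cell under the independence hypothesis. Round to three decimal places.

211.578

Row total (Satisfied) = 559; column total (Rail) = 352; grand total N = 930.
Expected count = (row total × column total) / N = 559 × 352 / 930 = 211.578.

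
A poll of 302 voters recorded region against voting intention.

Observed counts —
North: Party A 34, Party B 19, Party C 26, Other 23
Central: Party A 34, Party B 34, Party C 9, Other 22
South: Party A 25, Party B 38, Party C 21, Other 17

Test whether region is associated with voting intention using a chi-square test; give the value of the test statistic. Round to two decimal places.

Row totals: 102, 99, 101. Column totals: 93, 91, 56, 62. Grand total N = 302.
Expected counts (row total × column total / N):
  North, Party A: 102×93/302 = 31.411
  North, Party B: 102×91/302 = 30.735
  North, Party C: 102×56/302 = 18.914
  North, Other: 102×62/302 = 20.940
  Central, Party A: 99×93/302 = 30.487
  Central, Party B: 99×91/302 = 29.831
  Central, Party C: 99×56/302 = 18.358
  Central, Other: 99×62/302 = 20.325
  South, Party A: 101×93/302 = 31.103
  South, Party B: 101×91/302 = 30.434
  South, Party C: 101×56/302 = 18.728
  South, Other: 101×62/302 = 20.735
Contributions (O − E)²/E:
  (34 − 31.411)²/31.411 = 0.2134
  (19 − 30.735)²/30.735 = 4.4806
  (26 − 18.914)²/18.914 = 2.6547
  (23 − 20.940)²/20.940 = 0.2027
  (34 − 30.487)²/30.487 = 0.4048
  (34 − 29.831)²/29.831 = 0.5826
  (9 − 18.358)²/18.358 = 4.7702
  (22 − 20.325)²/20.325 = 0.1380
  (25 − 31.103)²/31.103 = 1.1975
  (38 − 30.434)²/30.434 = 1.8809
  (21 − 18.728)²/18.728 = 0.2756
  (17 − 20.735)²/20.735 = 0.6728
χ² = 0.2134 + 4.4806 + 2.6547 + 0.2027 + 0.4048 + 0.5826 + 4.7702 + 0.1380 + 1.1975 + 1.8809 + 0.2756 + 0.6728 = 17.47

17.47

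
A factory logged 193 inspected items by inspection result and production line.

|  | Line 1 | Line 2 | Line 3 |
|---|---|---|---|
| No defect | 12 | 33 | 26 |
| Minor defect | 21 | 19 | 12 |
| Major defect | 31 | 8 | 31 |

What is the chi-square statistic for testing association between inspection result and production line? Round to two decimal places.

27.48

Row totals: 71, 52, 70. Column totals: 64, 60, 69. Grand total N = 193.
Expected counts (row total × column total / N):
  No defect, Line 1: 71×64/193 = 23.544
  No defect, Line 2: 71×60/193 = 22.073
  No defect, Line 3: 71×69/193 = 25.383
  Minor defect, Line 1: 52×64/193 = 17.244
  Minor defect, Line 2: 52×60/193 = 16.166
  Minor defect, Line 3: 52×69/193 = 18.591
  Major defect, Line 1: 70×64/193 = 23.212
  Major defect, Line 2: 70×60/193 = 21.762
  Major defect, Line 3: 70×69/193 = 25.026
Contributions (O − E)²/E:
  (12 − 23.544)²/23.544 = 5.6602
  (33 − 22.073)²/22.073 = 5.4093
  (26 − 25.383)²/25.383 = 0.0150
  (21 − 17.244)²/17.244 = 0.8181
  (19 − 16.166)²/16.166 = 0.4968
  (12 − 18.591)²/18.591 = 2.3367
  (31 − 23.212)²/23.212 = 2.6130
  (8 − 21.762)²/21.762 = 8.7029
  (31 − 25.026)²/25.026 = 1.4261
χ² = 5.6602 + 5.4093 + 0.0150 + 0.8181 + 0.4968 + 2.3367 + 2.6130 + 8.7029 + 1.4261 = 27.48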